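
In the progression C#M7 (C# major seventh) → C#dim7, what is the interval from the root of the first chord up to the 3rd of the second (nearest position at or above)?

The root of C#M7 (C# major seventh) is C#; the 3rd of C#dim7 is E.
From C# to E: 3 semitones over a third = minor.

minor 3rd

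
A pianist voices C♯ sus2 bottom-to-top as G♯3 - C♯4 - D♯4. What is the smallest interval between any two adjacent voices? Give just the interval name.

major second

Adjacent intervals: G♯3→C♯4 = perfect fourth; C♯4→D♯4 = major second.
The smallest is C♯4 to D♯4, a major second (2 semitones).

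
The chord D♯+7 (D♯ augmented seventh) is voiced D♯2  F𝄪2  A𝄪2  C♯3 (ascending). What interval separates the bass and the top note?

The outer voices are D♯2 and C♯3.
D♯ up to C♯ is 10 semitones, a half step narrower than a major seventh, so the interval is minor.

minor seventh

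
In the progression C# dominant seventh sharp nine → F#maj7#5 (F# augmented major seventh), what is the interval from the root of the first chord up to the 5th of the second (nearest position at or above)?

augmented unison

The root of C# dominant seventh sharp nine is C#; the 5th of F#maj7#5 (F# augmented major seventh) is C##.
1 letter names make it a unison; at 1 semitone (a half step wider than perfect) the quality is augmented.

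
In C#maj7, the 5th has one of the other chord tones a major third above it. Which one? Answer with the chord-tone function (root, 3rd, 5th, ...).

7th

C#M7 (C# major seventh): C# E# G# B#.
The 5th is G#. A major third above G# is B#.
B# is the chord's 7th.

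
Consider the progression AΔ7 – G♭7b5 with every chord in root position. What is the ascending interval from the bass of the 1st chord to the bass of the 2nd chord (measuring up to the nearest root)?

The roots are A and G♭.
A up to G♭ is 9 semitones, a whole step narrower than a major seventh, so the interval is diminished.

diminished seventh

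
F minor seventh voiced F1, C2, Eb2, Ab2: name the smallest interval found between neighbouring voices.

Adjacent intervals: F1→C2 = perfect fifth; C2→Eb2 = minor third; Eb2→Ab2 = perfect fourth.
The smallest is C2 to Eb2, a minor third (3 semitones).

minor third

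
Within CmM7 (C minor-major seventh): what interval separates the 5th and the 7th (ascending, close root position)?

The chord tones of CmM7 are C–Eb–G–B.
The 5th is G and the 7th is B.
From G to B is 4 semitones, exactly the major third.

major 3rd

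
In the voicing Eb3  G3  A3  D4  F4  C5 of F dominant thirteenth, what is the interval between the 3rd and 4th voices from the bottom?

Those voices are A3 and D4.
A up to D spans 4 letter names and 5 semitones — a perfect fourth.

perfect 4th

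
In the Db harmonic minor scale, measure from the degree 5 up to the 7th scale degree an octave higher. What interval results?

major tenth

Db harmonic minor: Db Eb Fb Gb Ab Bbb C.
That puts Ab below C.
Counting 10 letters and 16 half steps from Ab gives a major tenth.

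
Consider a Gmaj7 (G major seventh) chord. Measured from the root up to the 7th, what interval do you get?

The chord tones of GΔ7 (G major seventh) are G–B–D–F#.
The root is G and the 7th is F#.
Counting 7 letters and 11 half steps from G gives a major seventh.

major 7th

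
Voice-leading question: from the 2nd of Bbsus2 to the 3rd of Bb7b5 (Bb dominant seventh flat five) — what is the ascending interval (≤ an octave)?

The 2nd of Bbsus2 is C; the 3rd of Bb7b5 (Bb dominant seventh flat five) is D.
Counting 2 letters and 2 half steps from C gives a major second.

major second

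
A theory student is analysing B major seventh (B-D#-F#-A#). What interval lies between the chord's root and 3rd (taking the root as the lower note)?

major third

That puts B below D#.
B up to D# spans 3 letter names and 4 semitones — a major third.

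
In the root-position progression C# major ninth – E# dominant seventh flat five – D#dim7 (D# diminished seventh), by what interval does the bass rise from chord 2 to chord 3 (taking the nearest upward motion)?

minor 7th

The roots are E# and D#.
E# up to D# is 10 semitones, a half step narrower than a major seventh, so the interval is minor.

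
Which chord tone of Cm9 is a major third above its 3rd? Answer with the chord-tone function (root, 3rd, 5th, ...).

5th

C minor ninth: C–E♭–G–B♭–D.
The 3rd is E♭. A major third above E♭ is G.
G is the chord's 5th.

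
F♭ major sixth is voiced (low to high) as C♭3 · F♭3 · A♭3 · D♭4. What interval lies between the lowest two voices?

P4

Those voices are C♭3 and F♭3.
Counting 4 letters and 5 half steps from C♭ gives a perfect fourth.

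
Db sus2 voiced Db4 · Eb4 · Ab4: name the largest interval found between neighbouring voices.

P4

Adjacent intervals: Db4→Eb4 = major second; Eb4→Ab4 = perfect fourth.
The largest is Eb4 to Ab4, a perfect fourth (5 semitones).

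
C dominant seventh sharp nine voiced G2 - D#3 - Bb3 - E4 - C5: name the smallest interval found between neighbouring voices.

Adjacent intervals: G2→D#3 = augmented fifth; D#3→Bb3 = diminished sixth; Bb3→E4 = augmented fourth; E4→C5 = minor sixth.
The smallest is Bb3 to E4, an augmented fourth (6 semitones).

augmented fourth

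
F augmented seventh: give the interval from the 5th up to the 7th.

The chord tones of F7#5 are F A C♯ E♭.
5th = C♯; 7th = E♭.
3 letter names make it a third; at 2 semitones (a whole step narrower than major) the quality is diminished.

diminished 3rd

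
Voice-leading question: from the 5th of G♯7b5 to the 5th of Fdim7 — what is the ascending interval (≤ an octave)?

The 5th of G♯7b5 is D; the 5th of Fdim7 is C♭.
From D to C♭: 9 semitones over a seventh = diminished.

diminished seventh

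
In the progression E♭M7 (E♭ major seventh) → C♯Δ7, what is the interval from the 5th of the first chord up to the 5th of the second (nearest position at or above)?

E♭M7 (E♭ major seventh) has B♭ as its 5th, and C♯Δ7 has G♯ as its 5th.
B♭ up to G♯ is 10 semitones, a half step wider than a major sixth, so the interval is augmented.

augmented sixth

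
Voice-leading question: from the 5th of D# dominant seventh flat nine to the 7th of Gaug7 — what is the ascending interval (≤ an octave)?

The 5th of D# dominant seventh flat nine is A#; the 7th of Gaug7 is F.
A# up to F is 7 semitones, a whole step narrower than a major sixth, so the interval is diminished.

diminished sixth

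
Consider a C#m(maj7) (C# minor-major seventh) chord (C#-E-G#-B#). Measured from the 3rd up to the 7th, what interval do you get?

augmented 5th

The 3rd is E and the 7th is B#.
From E to B#: 8 semitones over a fifth = augmented.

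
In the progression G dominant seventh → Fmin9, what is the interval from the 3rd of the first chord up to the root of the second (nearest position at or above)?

diminished fifth

G dominant seventh has B as its 3rd, and Fmin9 has F as its root.
5 letter names make it a fifth; at 6 semitones (a half step narrower than perfect) the quality is diminished.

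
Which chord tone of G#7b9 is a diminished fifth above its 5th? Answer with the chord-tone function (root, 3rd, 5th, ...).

G#7b9 is spelled G#–B#–D#–F#–A.
The 5th is D#. A diminished fifth above D# is A.
A is the chord's 9th.

9th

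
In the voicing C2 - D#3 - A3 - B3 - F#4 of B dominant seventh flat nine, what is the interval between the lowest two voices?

augmented ninth

Those voices are C2 and D#3.
C up to D# is 15 semitones, a half step wider than a major ninth, so the interval is augmented.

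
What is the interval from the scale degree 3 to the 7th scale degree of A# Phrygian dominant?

A# phrygian dominant: A# B C## D# E# F# G#.
Scale degree 3 = C##; 7th scale degree = G#.
From C## to G#: 6 semitones over a fifth = diminished.

d5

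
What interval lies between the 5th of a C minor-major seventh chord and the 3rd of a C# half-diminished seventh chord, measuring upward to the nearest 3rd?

The 5th of C minor-major seventh is G; the 3rd of C# half-diminished seventh is E.
From G to E is 9 semitones, exactly the major sixth.

major sixth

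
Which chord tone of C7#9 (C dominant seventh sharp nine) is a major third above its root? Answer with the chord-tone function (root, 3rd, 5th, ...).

The chord tones of C7#9 are C–E–G–Bb–D#.
The root is C. A major third above C is E.
E is the chord's 3rd.

3rd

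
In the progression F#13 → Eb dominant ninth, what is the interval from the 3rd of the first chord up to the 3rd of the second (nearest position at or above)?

F#13 has A# as its 3rd, and Eb dominant ninth has G as its 3rd.
7 letter names make it a seventh; at 9 semitones (a whole step narrower than major) the quality is diminished.

diminished seventh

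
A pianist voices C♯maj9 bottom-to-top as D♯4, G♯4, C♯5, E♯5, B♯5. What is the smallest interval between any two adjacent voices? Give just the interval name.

Adjacent intervals: D♯4→G♯4 = perfect fourth; G♯4→C♯5 = perfect fourth; C♯5→E♯5 = major third; E♯5→B♯5 = perfect fifth.
The smallest is C♯5 to E♯5, a major third (4 semitones).

major 3rd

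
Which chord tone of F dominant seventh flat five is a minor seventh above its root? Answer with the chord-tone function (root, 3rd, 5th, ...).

7th

Spelling the chord: F-A-Cb-Eb.
The root is F. A minor seventh above F is Eb.
Eb is the chord's 7th.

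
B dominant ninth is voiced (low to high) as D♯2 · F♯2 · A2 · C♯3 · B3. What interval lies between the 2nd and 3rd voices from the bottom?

minor third

Those voices are F♯2 and A2.
3 letter names make it a third; at 3 semitones (a half step narrower than major) the quality is minor.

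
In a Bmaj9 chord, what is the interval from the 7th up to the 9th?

m3

Bmaj9 is spelled B–D#–F#–A#–C#.
7th = A#; 9th = C#.
A# up to C# is 3 semitones, a half step narrower than a major third, so the interval is minor.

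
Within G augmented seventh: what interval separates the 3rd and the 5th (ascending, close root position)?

major 3rd

G7#5 is spelled G B D# F.
That puts B below D#.
B up to D# spans 3 letter names and 4 semitones — a major third.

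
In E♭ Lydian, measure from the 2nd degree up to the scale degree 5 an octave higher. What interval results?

E♭ lydian: E♭ F G A B♭ C D.
That puts F below B♭.
From F to B♭ is 17 semitones, exactly the perfect eleventh.

P11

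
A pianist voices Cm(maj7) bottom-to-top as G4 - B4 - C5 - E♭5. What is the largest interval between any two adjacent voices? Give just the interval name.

Adjacent intervals: G4→B4 = major third; B4→C5 = minor second; C5→E♭5 = minor third.
The largest is G4 to B4, a major third (4 semitones).

major third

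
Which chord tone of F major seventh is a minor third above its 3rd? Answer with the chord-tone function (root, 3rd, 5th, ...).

5th

FM7 is spelled F, A, C, E.
The 3rd is A. A minor third above A is C.
C is the chord's 5th.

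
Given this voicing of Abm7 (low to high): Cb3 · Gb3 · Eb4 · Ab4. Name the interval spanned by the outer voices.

M13

The outer voices are Cb3 and Ab4.
From Cb to Ab is 21 semitones, exactly the major thirteenth.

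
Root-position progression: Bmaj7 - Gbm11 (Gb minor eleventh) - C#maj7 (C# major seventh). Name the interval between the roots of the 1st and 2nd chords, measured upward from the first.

The roots are B and Gb.
6 letter names make it a sixth; at 7 semitones (a whole step narrower than major) the quality is diminished.

d6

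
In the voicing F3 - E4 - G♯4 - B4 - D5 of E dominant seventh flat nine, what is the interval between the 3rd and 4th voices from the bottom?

minor third

Those voices are G♯4 and B4.
3 letter names make it a third; at 3 semitones (a half step narrower than major) the quality is minor.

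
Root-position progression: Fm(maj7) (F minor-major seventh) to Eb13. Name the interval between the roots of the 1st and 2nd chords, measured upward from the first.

minor seventh

The roots are F and Eb.
From F to Eb: 10 semitones over a seventh = minor.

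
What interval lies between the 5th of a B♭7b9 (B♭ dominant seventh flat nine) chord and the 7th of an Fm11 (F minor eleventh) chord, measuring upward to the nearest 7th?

minor seventh

The 5th of B♭7b9 (B♭ dominant seventh flat nine) is F; the 7th of Fm11 (F minor eleventh) is E♭.
From F to E♭: 10 semitones over a seventh = minor.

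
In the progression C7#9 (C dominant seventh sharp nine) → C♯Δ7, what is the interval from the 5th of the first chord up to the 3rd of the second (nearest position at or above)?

augmented sixth

The 5th of C7#9 (C dominant seventh sharp nine) is G; the 3rd of C♯Δ7 is E♯.
6 letter names make it a sixth; at 10 semitones (a half step wider than major) the quality is augmented.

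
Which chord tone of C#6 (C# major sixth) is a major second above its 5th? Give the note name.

Spelling the chord: C#–E#–G#–A#.
The 5th is G#. A major second above G# is A#.
A# is the chord's 6th.

A#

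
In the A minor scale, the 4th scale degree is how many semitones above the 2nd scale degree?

The scale is A B C D E F G.
B up to D is a minor third — 3 semitones.

3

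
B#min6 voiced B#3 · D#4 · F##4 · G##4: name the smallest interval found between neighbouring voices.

major second

Adjacent intervals: B#3→D#4 = minor third; D#4→F##4 = major third; F##4→G##4 = major second.
The smallest is F##4 to G##4, a major second (2 semitones).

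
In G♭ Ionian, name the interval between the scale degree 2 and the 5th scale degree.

G♭ major: G♭ A♭ B♭ C♭ D♭ E♭ F.
The scale degree 2 is A♭ and the degree 5 is D♭.
Counting 4 letters and 5 half steps from A♭ gives a perfect fourth.

perfect fourth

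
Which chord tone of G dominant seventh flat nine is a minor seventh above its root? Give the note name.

F

Spelling the chord: G–B–D–F–Ab.
The root is G. A minor seventh above G is F.
F is the chord's 7th.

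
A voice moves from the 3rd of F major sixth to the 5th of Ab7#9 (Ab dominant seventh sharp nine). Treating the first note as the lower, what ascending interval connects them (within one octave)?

diminished fifth

The 3rd of F major sixth is A; the 5th of Ab7#9 (Ab dominant seventh sharp nine) is Eb.
5 letter names make it a fifth; at 6 semitones (a half step narrower than perfect) the quality is diminished.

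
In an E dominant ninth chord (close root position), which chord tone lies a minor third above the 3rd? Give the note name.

B

Spelling the chord: E-G#-B-D-F#.
The 3rd is G#. A minor third above G# is B.
B is the chord's 5th.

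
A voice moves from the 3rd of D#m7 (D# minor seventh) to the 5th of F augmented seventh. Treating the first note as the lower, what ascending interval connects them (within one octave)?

perfect fifth

The 3rd of D#m7 (D# minor seventh) is F#; the 5th of F augmented seventh is C#.
From F# to C# is 7 semitones, exactly the perfect fifth.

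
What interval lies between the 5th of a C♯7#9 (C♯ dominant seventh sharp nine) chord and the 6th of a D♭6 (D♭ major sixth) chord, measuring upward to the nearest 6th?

diminished third

The 5th of C♯7#9 (C♯ dominant seventh sharp nine) is G♯; the 6th of D♭6 (D♭ major sixth) is B♭.
3 letter names make it a third; at 2 semitones (a whole step narrower than major) the quality is diminished.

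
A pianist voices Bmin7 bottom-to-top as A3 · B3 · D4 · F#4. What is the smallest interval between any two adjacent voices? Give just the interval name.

Adjacent intervals: A3→B3 = major second; B3→D4 = minor third; D4→F#4 = major third.
The smallest is A3 to B3, a major second (2 semitones).

major second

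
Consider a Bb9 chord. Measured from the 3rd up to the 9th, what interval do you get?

Bb9: Bb–D–F–Ab–C.
That puts D below C.
From D to C: 10 semitones over a seventh = minor.

minor 7th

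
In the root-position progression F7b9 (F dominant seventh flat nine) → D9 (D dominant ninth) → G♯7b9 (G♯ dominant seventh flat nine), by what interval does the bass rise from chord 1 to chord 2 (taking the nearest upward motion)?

M6

The roots are F and D.
From F to D is 9 semitones, exactly the major sixth.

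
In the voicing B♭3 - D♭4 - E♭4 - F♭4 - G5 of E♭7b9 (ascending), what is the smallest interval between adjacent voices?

minor 2nd

Adjacent intervals: B♭3→D♭4 = minor third; D♭4→E♭4 = major second; E♭4→F♭4 = minor second; F♭4→G5 = augmented ninth.
The smallest is E♭4 to F♭4, a minor second (1 semitone).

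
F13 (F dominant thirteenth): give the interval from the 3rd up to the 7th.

F13 (F dominant thirteenth): F A C Eb G D.
3rd = A; 7th = Eb.
From A to Eb: 6 semitones over a fifth = diminished.

diminished fifth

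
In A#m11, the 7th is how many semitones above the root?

10

The chord tones of A#m11 are A#–C#–E#–G#–B#–D#.
A# to G# is a minor seventh: 10 semitones.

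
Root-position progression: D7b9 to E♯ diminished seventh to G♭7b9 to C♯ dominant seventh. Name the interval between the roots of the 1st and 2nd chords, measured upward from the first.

augmented 2nd

The roots are D and E♯.
2 letter names make it a second; at 3 semitones (a half step wider than major) the quality is augmented.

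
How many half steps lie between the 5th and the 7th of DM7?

D major seventh is spelled D–F#–A–C#.
A to C# is a major third: 4 semitones.

4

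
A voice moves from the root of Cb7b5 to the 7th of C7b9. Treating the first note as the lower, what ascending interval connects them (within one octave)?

The root of Cb7b5 is Cb; the 7th of C7b9 is Bb.
From Cb to Bb is 11 semitones, exactly the major seventh.

major 7th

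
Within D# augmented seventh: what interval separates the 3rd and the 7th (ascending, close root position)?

diminished fifth

D#7#5 is spelled D#-F##-A##-C#.
The 3rd is F## and the 7th is C#.
5 letter names make it a fifth; at 6 semitones (a half step narrower than perfect) the quality is diminished.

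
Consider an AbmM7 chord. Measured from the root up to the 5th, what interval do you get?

The chord tones of AbmM7 (Ab minor-major seventh) are Ab, Cb, Eb, G.
That puts Ab below Eb.
Ab up to Eb spans 5 letter names and 7 semitones — a perfect fifth.

perfect fifth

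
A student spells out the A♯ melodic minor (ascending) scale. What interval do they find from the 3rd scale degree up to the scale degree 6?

augmented fourth

The scale runs A♯ B♯ C♯ D♯ E♯ F𝄪 G𝄪.
That puts C♯ below F𝄪.
4 letter names make it a fourth; at 6 semitones (a half step wider than perfect) the quality is augmented.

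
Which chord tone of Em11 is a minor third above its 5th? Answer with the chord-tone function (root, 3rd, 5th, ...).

7th

E minor eleventh is spelled E-G-B-D-F#-A.
The 5th is B. A minor third above B is D.
D is the chord's 7th.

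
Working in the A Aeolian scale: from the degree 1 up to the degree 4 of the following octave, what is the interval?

The scale runs A B C D E F G.
The degree 1 is A and the degree 4 (up an octave) is D.
From A to D is 17 semitones, exactly the perfect eleventh.

perfect eleventh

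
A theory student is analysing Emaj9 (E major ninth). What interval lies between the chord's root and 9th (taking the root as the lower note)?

Emaj9 (E major ninth) is spelled E, G♯, B, D♯, F♯.
The root is E and the 9th is F♯.
Counting 9 letters and 14 half steps from E gives a major ninth.

major ninth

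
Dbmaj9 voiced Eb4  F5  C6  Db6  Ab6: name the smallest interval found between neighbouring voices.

Adjacent intervals: Eb4→F5 = major ninth; F5→C6 = perfect fifth; C6→Db6 = minor second; Db6→Ab6 = perfect fifth.
The smallest is C6 to Db6, a minor second (1 semitone).

minor second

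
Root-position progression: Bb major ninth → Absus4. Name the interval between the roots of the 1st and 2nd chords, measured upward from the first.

minor 7th

The roots are Bb and Ab.
From Bb to Ab: 10 semitones over a seventh = minor.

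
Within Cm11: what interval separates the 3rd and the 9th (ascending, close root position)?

Cm11 (C minor eleventh) is spelled C Eb G Bb D F.
The 3rd is Eb and the 9th is D.
Counting 7 letters and 11 half steps from Eb gives a major seventh.

M7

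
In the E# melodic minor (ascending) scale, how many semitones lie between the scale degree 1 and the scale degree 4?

5

The scale is E# F## G# A# B# C## D##.
E# up to A# is a perfect fourth — 5 semitones.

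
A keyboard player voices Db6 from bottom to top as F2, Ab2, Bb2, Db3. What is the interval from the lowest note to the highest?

The outer voices are F2 and Db3.
From F to Db: 8 semitones over a sixth = minor.

minor sixth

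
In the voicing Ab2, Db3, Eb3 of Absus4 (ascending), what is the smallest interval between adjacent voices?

major second

Adjacent intervals: Ab2→Db3 = perfect fourth; Db3→Eb3 = major second.
The smallest is Db3 to Eb3, a major second (2 semitones).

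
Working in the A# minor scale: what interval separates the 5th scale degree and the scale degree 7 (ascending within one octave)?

m3

Spelling the A# minor scale: A# B# C# D# E# F# G#.
That puts E# below G#.
E# up to G# is 3 semitones, a half step narrower than a major third, so the interval is minor.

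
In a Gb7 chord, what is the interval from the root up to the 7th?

Gb7 (Gb dominant seventh) is spelled Gb, Bb, Db, Fb.
The root is Gb and the 7th is Fb.
Gb up to Fb is 10 semitones, a half step narrower than a major seventh, so the interval is minor.

minor 7th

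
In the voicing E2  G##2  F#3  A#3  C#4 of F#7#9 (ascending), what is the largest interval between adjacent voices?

diminished 7th

Adjacent intervals: E2→G##2 = augmented third; G##2→F#3 = diminished seventh; F#3→A#3 = major third; A#3→C#4 = minor third.
The largest is G##2 to F#3, a diminished seventh (9 semitones).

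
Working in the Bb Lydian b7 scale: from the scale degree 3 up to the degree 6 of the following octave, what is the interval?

Spelling the Bb Lydian b7 scale: Bb C D E F G Ab.
That puts D below G.
D up to G spans 11 letter names and 17 semitones — a perfect eleventh.

perfect eleventh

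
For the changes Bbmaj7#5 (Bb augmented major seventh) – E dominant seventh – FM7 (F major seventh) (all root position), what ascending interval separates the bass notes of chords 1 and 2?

The roots are Bb and E.
From Bb to E: 6 semitones over a fourth = augmented.

augmented fourth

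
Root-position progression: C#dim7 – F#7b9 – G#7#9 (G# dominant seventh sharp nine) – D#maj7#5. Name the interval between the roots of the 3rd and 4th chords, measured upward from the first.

The roots are G# and D#.
From G# to D# is 7 semitones, exactly the perfect fifth.

perfect 5th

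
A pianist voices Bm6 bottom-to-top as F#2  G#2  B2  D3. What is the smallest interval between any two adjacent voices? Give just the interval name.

Adjacent intervals: F#2→G#2 = major second; G#2→B2 = minor third; B2→D3 = minor third.
The smallest is F#2 to G#2, a major second (2 semitones).

major second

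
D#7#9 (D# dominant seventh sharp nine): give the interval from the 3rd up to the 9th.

major 7th

Spelling the chord: D#–F##–A#–C#–E##.
That puts F## below E##.
From F## to E## is 11 semitones, exactly the major seventh.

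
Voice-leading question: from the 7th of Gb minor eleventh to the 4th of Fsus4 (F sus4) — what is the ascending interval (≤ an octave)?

Gb minor eleventh has Fb as its 7th, and Fsus4 (F sus4) has Bb as its 4th.
From Fb to Bb: 6 semitones over a fourth = augmented.

augmented 4th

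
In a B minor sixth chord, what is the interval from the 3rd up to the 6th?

augmented 4th

Bm6 is spelled B-D-F#-G#.
The 3rd is D and the 6th is G#.
From D to G#: 6 semitones over a fourth = augmented.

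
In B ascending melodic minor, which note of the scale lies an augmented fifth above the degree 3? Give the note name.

A#

The scale is B C# D E F# G# A#.
The degree 3 is D; an augmented fifth above that is A# — scale degree 7.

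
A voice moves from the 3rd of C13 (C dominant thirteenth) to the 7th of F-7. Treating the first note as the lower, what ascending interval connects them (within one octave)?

d8

C13 (C dominant thirteenth) has E as its 3rd, and F-7 has Eb as its 7th.
8 letter names make it an octave; at 11 semitones (a half step narrower than perfect) the quality is diminished.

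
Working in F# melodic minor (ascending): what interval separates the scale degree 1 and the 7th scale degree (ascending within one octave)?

major seventh

The scale runs F# G# A B C# D# E#.
Scale degree 1 = F#; degree 7 = E#.
From F# to E# is 11 semitones, exactly the major seventh.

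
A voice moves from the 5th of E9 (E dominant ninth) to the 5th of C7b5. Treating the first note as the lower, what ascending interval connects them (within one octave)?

diminished 6th

The 5th of E9 (E dominant ninth) is B; the 5th of C7b5 is G♭.
From B to G♭: 7 semitones over a sixth = diminished.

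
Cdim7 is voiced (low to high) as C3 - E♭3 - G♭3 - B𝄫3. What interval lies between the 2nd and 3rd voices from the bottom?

minor third

Those voices are E♭3 and G♭3.
3 letter names make it a third; at 3 semitones (a half step narrower than major) the quality is minor.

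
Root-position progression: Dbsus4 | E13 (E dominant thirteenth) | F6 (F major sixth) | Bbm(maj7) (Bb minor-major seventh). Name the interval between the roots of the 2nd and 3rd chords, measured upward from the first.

minor second

The roots are E and F.
E up to F is 1 semitone, a half step narrower than a major second, so the interval is minor.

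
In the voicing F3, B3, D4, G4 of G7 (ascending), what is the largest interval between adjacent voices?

augmented fourth

Adjacent intervals: F3→B3 = augmented fourth; B3→D4 = minor third; D4→G4 = perfect fourth.
The largest is F3 to B3, an augmented fourth (6 semitones).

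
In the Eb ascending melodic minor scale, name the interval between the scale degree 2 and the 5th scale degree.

perfect fourth

Eb melodic minor: Eb F Gb Ab Bb C D.
The scale degree 2 is F and the degree 5 is Bb.
F up to Bb spans 4 letter names and 5 semitones — a perfect fourth.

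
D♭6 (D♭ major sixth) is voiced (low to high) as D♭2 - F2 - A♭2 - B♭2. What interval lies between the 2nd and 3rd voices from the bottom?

Those voices are F2 and A♭2.
3 letter names make it a third; at 3 semitones (a half step narrower than major) the quality is minor.

m3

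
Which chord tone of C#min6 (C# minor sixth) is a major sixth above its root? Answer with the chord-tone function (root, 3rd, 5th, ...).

6th

C#min6 (C# minor sixth) is spelled C#–E–G#–A#.
The root is C#. A major sixth above C# is A#.
A# is the chord's 6th.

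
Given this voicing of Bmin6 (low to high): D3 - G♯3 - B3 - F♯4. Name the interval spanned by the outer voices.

The outer voices are D3 and F♯4.
From D to F♯ is 16 semitones, exactly the major tenth.

major tenth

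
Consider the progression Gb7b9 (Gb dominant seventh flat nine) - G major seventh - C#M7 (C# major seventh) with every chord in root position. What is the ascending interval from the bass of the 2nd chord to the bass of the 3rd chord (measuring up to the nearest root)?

augmented fourth

The roots are G and C#.
G up to C# is 6 semitones, a half step wider than a perfect fourth, so the interval is augmented.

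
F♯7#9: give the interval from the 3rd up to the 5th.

The chord tones of F♯7#9 are F♯, A♯, C♯, E, G𝄪.
So we need the interval from A♯ up to C♯.
A♯ up to C♯ is 3 semitones, a half step narrower than a major third, so the interval is minor.

m3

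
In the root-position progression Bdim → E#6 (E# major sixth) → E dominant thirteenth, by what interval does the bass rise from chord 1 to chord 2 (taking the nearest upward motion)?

A4

The roots are B and E#.
B up to E# is 6 semitones, a half step wider than a perfect fourth, so the interval is augmented.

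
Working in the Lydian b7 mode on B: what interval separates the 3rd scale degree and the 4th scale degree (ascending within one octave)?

M2

The scale runs B C# D# E# F# G# A.
That puts D# below E#.
From D# to E# is 2 semitones, exactly the major second.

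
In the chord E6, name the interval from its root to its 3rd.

The chord tones of E6 are E, G#, B, C#.
So we need the interval from E up to G#.
E up to G# spans 3 letter names and 4 semitones — a major third.

M3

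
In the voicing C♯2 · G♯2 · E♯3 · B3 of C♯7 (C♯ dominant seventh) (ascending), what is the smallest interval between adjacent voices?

diminished fifth

Adjacent intervals: C♯2→G♯2 = perfect fifth; G♯2→E♯3 = major sixth; E♯3→B3 = diminished fifth.
The smallest is E♯3 to B3, a diminished fifth (6 semitones).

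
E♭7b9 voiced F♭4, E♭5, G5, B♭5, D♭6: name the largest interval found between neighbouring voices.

Adjacent intervals: F♭4→E♭5 = major seventh; E♭5→G5 = major third; G5→B♭5 = minor third; B♭5→D♭6 = minor third.
The largest is F♭4 to E♭5, a major seventh (11 semitones).

major 7th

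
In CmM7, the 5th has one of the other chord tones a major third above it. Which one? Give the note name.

B

Spelling the chord: C, Eb, G, B.
The 5th is G. A major third above G is B.
B is the chord's 7th.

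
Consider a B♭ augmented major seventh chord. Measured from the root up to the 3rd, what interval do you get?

major 3rd

B♭maj7#5 (B♭ augmented major seventh): B♭, D, F♯, A.
So we need the interval from B♭ up to D.
B♭ up to D spans 3 letter names and 4 semitones — a major third.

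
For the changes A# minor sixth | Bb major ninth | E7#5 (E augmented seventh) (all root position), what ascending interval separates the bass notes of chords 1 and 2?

The roots are A# and Bb.
A# up to Bb is 0 semitones, a whole step narrower than a major second, so the interval is diminished.

diminished second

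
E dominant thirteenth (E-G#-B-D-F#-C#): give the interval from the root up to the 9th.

major ninth

That puts E below F#.
Counting 9 letters and 14 half steps from E gives a major ninth.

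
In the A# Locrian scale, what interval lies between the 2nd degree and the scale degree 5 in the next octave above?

perfect eleventh

Spelling the A# Locrian scale: A# B C# D# E F# G#.
2nd degree = B; scale degree 5 (up an octave) = E.
Counting 11 letters and 17 half steps from B gives a perfect eleventh.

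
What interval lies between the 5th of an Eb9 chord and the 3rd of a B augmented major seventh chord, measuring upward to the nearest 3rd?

Eb9 has Bb as its 5th, and B augmented major seventh has D# as its 3rd.
3 letter names make it a third; at 5 semitones (a half step wider than major) the quality is augmented.

augmented 3rd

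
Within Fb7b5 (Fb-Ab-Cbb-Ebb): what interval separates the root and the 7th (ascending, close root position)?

Root = Fb; 7th = Ebb.
From Fb to Ebb: 10 semitones over a seventh = minor.

minor seventh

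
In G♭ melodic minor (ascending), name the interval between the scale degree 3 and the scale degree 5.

Spelling G♭ melodic minor (ascending): G♭ A♭ B𝄫 C♭ D♭ E♭ F.
The scale degree 3 is B𝄫 and the scale degree 5 is D♭.
B𝄫 up to D♭ spans 3 letter names and 4 semitones — a major third.

major third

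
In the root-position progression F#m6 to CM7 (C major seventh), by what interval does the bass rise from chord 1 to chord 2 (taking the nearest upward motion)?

d5

The roots are F# and C.
From F# to C: 6 semitones over a fifth = diminished.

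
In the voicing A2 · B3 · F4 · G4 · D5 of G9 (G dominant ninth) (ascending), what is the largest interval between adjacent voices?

major ninth

Adjacent intervals: A2→B3 = major ninth; B3→F4 = diminished fifth; F4→G4 = major second; G4→D5 = perfect fifth.
The largest is A2 to B3, a major ninth (14 semitones).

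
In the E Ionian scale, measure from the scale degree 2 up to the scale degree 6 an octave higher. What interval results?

The scale runs E F# G# A B C# D#.
So we need the interval from F# up to C#.
F# up to C# spans 12 letter names and 19 semitones — a perfect twelfth.

perfect 12th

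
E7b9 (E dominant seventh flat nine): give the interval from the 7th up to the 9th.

minor third

The chord tones of E7b9 are E, G#, B, D, F.
7th = D; 9th = F.
3 letter names make it a third; at 3 semitones (a half step narrower than major) the quality is minor.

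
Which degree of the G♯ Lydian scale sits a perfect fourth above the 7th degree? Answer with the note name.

B#

The scale is G♯ A♯ B♯ C𝄪 D♯ E♯ F𝄪.
The 7th degree is F𝄪; a perfect fourth above that is B♯ — scale degree 3.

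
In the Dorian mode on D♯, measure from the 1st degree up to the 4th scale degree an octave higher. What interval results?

D♯ dorian: D♯ E♯ F♯ G♯ A♯ B♯ C♯.
1st degree = D♯; 4th degree (up an octave) = G♯.
From D♯ to G♯ is 17 semitones, exactly the perfect eleventh.

perfect eleventh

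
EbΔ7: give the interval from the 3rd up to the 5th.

EbM7 (Eb major seventh) is spelled Eb–G–Bb–D.
So we need the interval from G up to Bb.
G up to Bb is 3 semitones, a half step narrower than a major third, so the interval is minor.

minor third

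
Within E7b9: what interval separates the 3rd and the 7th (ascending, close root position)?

The chord tones of E dominant seventh flat nine are E, G#, B, D, F.
That puts G# below D.
G# up to D is 6 semitones, a half step narrower than a perfect fifth, so the interval is diminished.
That tritone between 3rd and 7th is what gives the dominant seventh its pull toward resolution.

diminished 5th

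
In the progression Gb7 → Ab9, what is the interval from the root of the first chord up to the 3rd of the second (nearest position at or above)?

Gb7 has Gb as its root, and Ab9 has C as its 3rd.
Gb up to C is 6 semitones, a half step wider than a perfect fourth, so the interval is augmented.

augmented fourth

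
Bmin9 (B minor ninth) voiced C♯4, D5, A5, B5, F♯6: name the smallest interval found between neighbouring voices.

Adjacent intervals: C♯4→D5 = minor ninth; D5→A5 = perfect fifth; A5→B5 = major second; B5→F♯6 = perfect fifth.
The smallest is A5 to B5, a major second (2 semitones).

major second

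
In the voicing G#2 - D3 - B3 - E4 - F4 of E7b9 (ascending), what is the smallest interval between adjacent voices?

minor 2nd

Adjacent intervals: G#2→D3 = diminished fifth; D3→B3 = major sixth; B3→E4 = perfect fourth; E4→F4 = minor second.
The smallest is E4 to F4, a minor second (1 semitone).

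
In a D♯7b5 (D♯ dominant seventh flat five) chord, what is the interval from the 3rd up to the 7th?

D♯ dominant seventh flat five: D♯, F𝄪, A, C♯.
The 3rd is F𝄪 and the 7th is C♯.
F𝄪 up to C♯ is 6 semitones, a half step narrower than a perfect fifth, so the interval is diminished.

diminished fifth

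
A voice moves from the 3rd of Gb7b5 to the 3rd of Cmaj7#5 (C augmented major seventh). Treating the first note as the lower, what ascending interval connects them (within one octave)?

augmented 4th

The 3rd of Gb7b5 is Bb; the 3rd of Cmaj7#5 (C augmented major seventh) is E.
From Bb to E: 6 semitones over a fourth = augmented.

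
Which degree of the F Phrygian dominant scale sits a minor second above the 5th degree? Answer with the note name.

Db

The scale is F G♭ A B♭ C D♭ E♭.
The 5th degree is C; a minor second above that is D♭ — scale degree 6.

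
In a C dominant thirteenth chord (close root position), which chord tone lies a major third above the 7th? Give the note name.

C13 (C dominant thirteenth) is spelled C–E–G–Bb–D–A.
The 7th is Bb. A major third above Bb is D.
D is the chord's 9th.

D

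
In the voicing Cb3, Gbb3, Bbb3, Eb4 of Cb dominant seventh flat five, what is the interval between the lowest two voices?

Those voices are Cb3 and Gbb3.
5 letter names make it a fifth; at 6 semitones (a half step narrower than perfect) the quality is diminished.

diminished fifth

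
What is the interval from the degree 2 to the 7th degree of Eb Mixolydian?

The scale runs Eb F G Ab Bb C Db.
So we need the interval from F up to Db.
F up to Db is 8 semitones, a half step narrower than a major sixth, so the interval is minor.

minor 6th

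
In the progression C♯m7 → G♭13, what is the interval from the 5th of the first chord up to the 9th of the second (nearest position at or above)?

The 5th of C♯m7 is G♯; the 9th of G♭13 is A♭.
From G♯ to A♭: 0 semitones over a second = diminished.

d2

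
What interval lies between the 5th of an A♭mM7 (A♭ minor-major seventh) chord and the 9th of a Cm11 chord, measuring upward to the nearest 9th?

major 7th

The 5th of A♭mM7 (A♭ minor-major seventh) is E♭; the 9th of Cm11 is D.
From E♭ to D is 11 semitones, exactly the major seventh.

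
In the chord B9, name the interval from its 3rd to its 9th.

Spelling the chord: B-D#-F#-A-C#.
That puts D# below C#.
7 letter names make it a seventh; at 10 semitones (a half step narrower than major) the quality is minor.

m7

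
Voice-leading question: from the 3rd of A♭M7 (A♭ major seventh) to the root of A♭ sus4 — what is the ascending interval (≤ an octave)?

A♭M7 (A♭ major seventh) has C as its 3rd, and A♭ sus4 has A♭ as its root.
6 letter names make it a sixth; at 8 semitones (a half step narrower than major) the quality is minor.

minor sixth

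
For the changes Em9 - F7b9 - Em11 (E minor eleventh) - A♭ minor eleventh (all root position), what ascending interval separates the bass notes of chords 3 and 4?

The roots are E and A♭.
E up to A♭ is 4 semitones, a half step narrower than a perfect fourth, so the interval is diminished.

diminished fourth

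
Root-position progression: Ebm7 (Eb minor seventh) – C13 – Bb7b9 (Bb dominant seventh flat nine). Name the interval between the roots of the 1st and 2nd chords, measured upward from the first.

major sixth

The roots are Eb and C.
Counting 6 letters and 9 half steps from Eb gives a major sixth.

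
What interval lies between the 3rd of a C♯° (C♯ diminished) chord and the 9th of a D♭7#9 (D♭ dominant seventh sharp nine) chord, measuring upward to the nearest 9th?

perfect unison

The 3rd of C♯° (C♯ diminished) is E; the 9th of D♭7#9 (D♭ dominant seventh sharp nine) is E.
Counting 1 letters and 0 half steps from E gives a perfect unison.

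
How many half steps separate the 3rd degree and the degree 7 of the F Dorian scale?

7

The scale is F G Ab Bb C D Eb.
Ab up to Eb is a perfect fifth — 7 semitones.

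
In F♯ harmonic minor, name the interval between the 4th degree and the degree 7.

augmented 4th

Spelling F♯ harmonic minor: F♯ G♯ A B C♯ D E♯.
That puts B below E♯.
4 letter names make it a fourth; at 6 semitones (a half step wider than perfect) the quality is augmented.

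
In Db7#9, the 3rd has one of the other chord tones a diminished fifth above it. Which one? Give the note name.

Cb

Db dominant seventh sharp nine is spelled Db, F, Ab, Cb, E.
The 3rd is F. A diminished fifth above F is Cb.
Cb is the chord's 7th.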